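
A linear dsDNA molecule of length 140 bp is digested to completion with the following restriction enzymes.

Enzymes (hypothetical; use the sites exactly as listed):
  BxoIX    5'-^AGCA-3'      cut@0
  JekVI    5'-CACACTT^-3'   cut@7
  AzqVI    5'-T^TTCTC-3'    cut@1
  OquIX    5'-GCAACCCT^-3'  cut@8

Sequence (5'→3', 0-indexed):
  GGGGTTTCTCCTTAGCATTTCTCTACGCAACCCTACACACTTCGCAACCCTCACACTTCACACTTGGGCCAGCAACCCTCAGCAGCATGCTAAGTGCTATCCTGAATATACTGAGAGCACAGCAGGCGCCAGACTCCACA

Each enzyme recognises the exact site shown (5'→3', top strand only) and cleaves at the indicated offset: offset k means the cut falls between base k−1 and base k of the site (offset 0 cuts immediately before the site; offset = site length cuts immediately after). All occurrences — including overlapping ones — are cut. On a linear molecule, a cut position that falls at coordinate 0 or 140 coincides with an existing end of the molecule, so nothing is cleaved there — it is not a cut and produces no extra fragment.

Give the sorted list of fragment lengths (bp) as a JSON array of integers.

Scan for sites:
  BxoIX AGCA/0: at [13, 70, 80, 83, 115, 120] ⇒ [13, 70, 80, 83, 115, 120]
  JekVI CACACTT/7: at [35, 51, 58] ⇒ [42, 58, 65]
  AzqVI TTTCTC/1: at [4, 17] ⇒ [5, 18]
  OquIX GCAACCCT/8: at [26, 43, 71] ⇒ [34, 51, 79]

All cut coordinates (distinct, sorted): [5, 13, 18, 34, 42, 51, 58, 65, 70, 79, 80, 83, 115, 120]

Fragments:
  [0,5): 5 bp
  [5,13): 8 bp
  [13,18): 5 bp
  [18,34): 16 bp
  [34,42): 8 bp
  [42,51): 9 bp
  [51,58): 7 bp
  [58,65): 7 bp
  [65,70): 5 bp
  [70,79): 9 bp
  [79,80): 1 bp
  [80,83): 3 bp
  [83,115): 32 bp
  [115,120): 5 bp
  [120,140): 20 bp

[1,3,5,5,5,5,7,7,8,8,9,9,16,20,32]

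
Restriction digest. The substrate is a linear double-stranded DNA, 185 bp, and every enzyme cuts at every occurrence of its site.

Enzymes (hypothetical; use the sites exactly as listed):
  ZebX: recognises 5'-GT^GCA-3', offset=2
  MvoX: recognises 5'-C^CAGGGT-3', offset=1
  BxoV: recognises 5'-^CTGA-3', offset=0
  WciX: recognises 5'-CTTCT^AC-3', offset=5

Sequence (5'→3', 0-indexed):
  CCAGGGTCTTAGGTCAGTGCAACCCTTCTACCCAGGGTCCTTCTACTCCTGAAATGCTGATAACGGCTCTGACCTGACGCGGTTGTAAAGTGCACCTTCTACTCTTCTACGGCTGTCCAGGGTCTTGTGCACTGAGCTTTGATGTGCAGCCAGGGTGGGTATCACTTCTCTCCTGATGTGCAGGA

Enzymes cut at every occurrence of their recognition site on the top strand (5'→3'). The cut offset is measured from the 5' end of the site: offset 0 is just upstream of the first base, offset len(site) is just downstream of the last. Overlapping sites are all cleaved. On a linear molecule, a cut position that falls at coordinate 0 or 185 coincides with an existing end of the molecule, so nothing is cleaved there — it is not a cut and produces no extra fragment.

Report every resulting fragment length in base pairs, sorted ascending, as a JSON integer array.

[1,3,3,4,5,5,6,7,8,8,9,9,11,11,12,12,14,17,18,22]

Scan for sites:
  ZebX (GTGCA, off=2): starts [16, 89, 126, 143, 177] → cuts [18, 91, 128, 145, 179]
  MvoX (CCAGGGT, off=1): starts [0, 31, 116, 149] → cuts [1, 32, 117, 150]
  BxoV (CTGA, off=0): starts [48, 56, 68, 73, 131, 172] → cuts [48, 56, 68, 73, 131, 172]
  WciX (CTTCTAC, off=5): starts [24, 39, 95, 103] → cuts [29, 44, 100, 108]

Pooled cuts: [1, 18, 29, 32, 44, 48, 56, 68, 73, 91, 100, 108, 117, 128, 131, 145, 150, 172, 179]

Fragment lengths:
  [0,1): 1 bp
  [1,18): 17 bp
  [18,29): 11 bp
  [29,32): 3 bp
  [32,44): 12 bp
  [44,48): 4 bp
  [48,56): 8 bp
  [56,68): 12 bp
  [68,73): 5 bp
  [73,91): 18 bp
  [91,100): 9 bp
  [100,108): 8 bp
  [108,117): 9 bp
  [117,128): 11 bp
  [128,131): 3 bp
  [131,145): 14 bp
  [145,150): 5 bp
  [150,172): 22 bp
  [172,179): 7 bp
  [179,185): 6 bp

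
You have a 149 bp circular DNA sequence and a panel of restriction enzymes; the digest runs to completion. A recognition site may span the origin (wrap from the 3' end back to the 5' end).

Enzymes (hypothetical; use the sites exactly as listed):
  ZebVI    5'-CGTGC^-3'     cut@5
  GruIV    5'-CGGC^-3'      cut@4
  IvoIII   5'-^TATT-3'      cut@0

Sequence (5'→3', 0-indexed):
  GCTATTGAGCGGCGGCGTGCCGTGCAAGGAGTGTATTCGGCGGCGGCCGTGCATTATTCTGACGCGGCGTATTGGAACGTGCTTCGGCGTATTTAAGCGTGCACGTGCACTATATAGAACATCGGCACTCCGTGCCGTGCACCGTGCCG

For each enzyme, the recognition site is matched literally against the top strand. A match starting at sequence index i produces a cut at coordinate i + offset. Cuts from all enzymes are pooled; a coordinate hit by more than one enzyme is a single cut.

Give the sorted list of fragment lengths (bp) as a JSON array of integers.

[1,1,2,3,3,3,4,4,5,5,5,6,6,7,8,8,9,11,13,13,14,18]

Per-enzyme occurrences:
  ZebVI CGTGC/5: at [15, 20, 47, 77, 97, 103, 130, 135, 142] ⇒ [20, 25, 52, 82, 102, 108, 135, 140, 147]
  GruIV CGGC/4: at [9, 12, 37, 40, 43, 64, 84, 122, 147] ⇒ [2, 13, 16, 41, 44, 47, 68, 88, 126]
  IvoIII TATT/0: at [2, 33, 54, 69, 89] ⇒ [2, 33, 54, 69, 89]

Pooled cuts: [2, 13, 16, 20, 25, 33, 41, 44, 47, 52, 54, 68, 69, 82, 88, 89, 102, 108, 126, 135, 140, 147]

Fragment lengths:
  2→13: 11 bp
  13→16: 3 bp
  16→20: 4 bp
  20→25: 5 bp
  25→33: 8 bp
  33→41: 8 bp
  41→44: 3 bp
  44→47: 3 bp
  47→52: 5 bp
  52→54: 2 bp
  54→68: 14 bp
  68→69: 1 bp
  69→82: 13 bp
  82→88: 6 bp
  88→89: 1 bp
  89→102: 13 bp
  102→108: 6 bp
  108→126: 18 bp
  126→135: 9 bp
  135→140: 5 bp
  140→147: 7 bp
  147→2 (wrap): 149-147+2 = 4 bp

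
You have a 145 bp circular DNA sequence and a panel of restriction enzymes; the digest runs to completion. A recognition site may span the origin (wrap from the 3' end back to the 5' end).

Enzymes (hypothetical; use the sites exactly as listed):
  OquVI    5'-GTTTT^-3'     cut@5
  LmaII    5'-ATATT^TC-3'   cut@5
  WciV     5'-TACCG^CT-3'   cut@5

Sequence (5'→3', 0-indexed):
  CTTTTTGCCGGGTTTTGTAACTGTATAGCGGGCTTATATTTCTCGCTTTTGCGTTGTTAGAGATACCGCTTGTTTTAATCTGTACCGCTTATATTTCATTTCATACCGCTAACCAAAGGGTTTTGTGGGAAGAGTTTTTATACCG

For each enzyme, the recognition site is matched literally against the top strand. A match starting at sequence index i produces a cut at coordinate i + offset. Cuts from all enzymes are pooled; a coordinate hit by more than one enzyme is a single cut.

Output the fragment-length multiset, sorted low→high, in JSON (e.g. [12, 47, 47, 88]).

[7,8,8,11,13,14,16,16,24,28]

Per-enzyme occurrences:
  OquVI (GTTTT, off=5): starts [11, 71, 119, 133] → cuts [16, 76, 124, 138]
  LmaII (ATATTTC, off=5): starts [35, 90] → cuts [40, 95]
  WciV (TACCGCT, off=5): starts [63, 82, 103, 140] → cuts [0, 68, 87, 108]

All cut coordinates (distinct, sorted): [0, 16, 40, 68, 76, 87, 95, 108, 124, 138]

Fragments:
  0→16: 16 bp
  16→40: 24 bp
  40→68: 28 bp
  68→76: 8 bp
  76→87: 11 bp
  87→95: 8 bp
  95→108: 13 bp
  108→124: 16 bp
  124→138: 14 bp
  138→0 (wrap): 145-138+0 = 7 bp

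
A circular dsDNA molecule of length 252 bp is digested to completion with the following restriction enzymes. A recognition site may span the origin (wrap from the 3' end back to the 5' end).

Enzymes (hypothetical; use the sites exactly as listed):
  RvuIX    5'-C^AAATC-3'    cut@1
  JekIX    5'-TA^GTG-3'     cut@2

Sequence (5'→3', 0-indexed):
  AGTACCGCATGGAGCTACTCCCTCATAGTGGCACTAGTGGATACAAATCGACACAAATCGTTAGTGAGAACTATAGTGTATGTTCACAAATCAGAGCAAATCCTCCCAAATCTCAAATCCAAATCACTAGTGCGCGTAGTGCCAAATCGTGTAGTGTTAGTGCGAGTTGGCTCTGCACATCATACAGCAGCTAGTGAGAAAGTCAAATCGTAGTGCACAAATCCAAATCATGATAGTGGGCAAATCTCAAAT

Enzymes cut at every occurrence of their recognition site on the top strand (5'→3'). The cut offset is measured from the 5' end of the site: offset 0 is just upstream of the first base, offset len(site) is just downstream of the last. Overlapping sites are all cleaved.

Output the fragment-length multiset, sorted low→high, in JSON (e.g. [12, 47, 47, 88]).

[5,6,6,6,6,6,7,8,8,9,9,9,9,10,10,10,10,11,11,12,12,34,38]

Site scan:
  RvuIX (CAAATC, off=1): starts [43, 53, 86, 96, 106, 113, 119, 142, 203, 217, 223, 240] → cuts [44, 54, 87, 97, 107, 114, 120, 143, 204, 218, 224, 241]
  JekIX (TAGTG, off=2): starts [25, 34, 61, 73, 127, 136, 151, 157, 191, 210, 233] → cuts [27, 36, 63, 75, 129, 138, 153, 159, 193, 212, 235]

Pooled cuts: [27, 36, 44, 54, 63, 75, 87, 97, 107, 114, 120, 129, 138, 143, 153, 159, 193, 204, 212, 218, 224, 235, 241]

Fragments:
  27→36: 9 bp
  36→44: 8 bp
  44→54: 10 bp
  54→63: 9 bp
  63→75: 12 bp
  75→87: 12 bp
  87→97: 10 bp
  97→107: 10 bp
  107→114: 7 bp
  114→120: 6 bp
  120→129: 9 bp
  129→138: 9 bp
  138→143: 5 bp
  143→153: 10 bp
  153→159: 6 bp
  159→193: 34 bp
  193→204: 11 bp
  204→212: 8 bp
  212→218: 6 bp
  218→224: 6 bp
  224→235: 11 bp
  235→241: 6 bp
  241→27 (wrap): 252-241+27 = 38 bp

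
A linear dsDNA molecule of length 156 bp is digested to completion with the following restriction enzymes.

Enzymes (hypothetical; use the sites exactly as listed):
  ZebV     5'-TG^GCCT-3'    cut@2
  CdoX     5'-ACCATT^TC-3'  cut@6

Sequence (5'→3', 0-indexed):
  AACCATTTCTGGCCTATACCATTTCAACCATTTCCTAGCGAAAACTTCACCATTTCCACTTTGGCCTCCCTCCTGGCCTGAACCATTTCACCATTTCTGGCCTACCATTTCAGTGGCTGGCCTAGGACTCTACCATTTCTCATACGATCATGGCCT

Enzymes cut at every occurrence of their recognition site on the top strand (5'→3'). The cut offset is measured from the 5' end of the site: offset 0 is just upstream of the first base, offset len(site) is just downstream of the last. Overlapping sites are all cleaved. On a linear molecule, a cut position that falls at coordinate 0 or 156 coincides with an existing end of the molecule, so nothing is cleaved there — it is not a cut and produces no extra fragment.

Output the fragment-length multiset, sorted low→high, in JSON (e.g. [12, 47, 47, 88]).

[4,4,4,7,8,9,9,10,10,12,12,12,15,18,22]

Scan for sites:
  ZebV (TGGCCT, off=2): starts [9, 61, 73, 97, 117, 150] → cuts [11, 63, 75, 99, 119, 152]
  CdoX (ACCATTTC, off=6): starts [1, 17, 26, 48, 81, 89, 103, 131] → cuts [7, 23, 32, 54, 87, 95, 109, 137]

Pooled cuts: [7, 11, 23, 32, 54, 63, 75, 87, 95, 99, 109, 119, 137, 152]

Fragments:
  [0,7): 7 bp
  [7,11): 4 bp
  [11,23): 12 bp
  [23,32): 9 bp
  [32,54): 22 bp
  [54,63): 9 bp
  [63,75): 12 bp
  [75,87): 12 bp
  [87,95): 8 bp
  [95,99): 4 bp
  [99,109): 10 bp
  [109,119): 10 bp
  [119,137): 18 bp
  [137,152): 15 bp
  [152,156): 4 bp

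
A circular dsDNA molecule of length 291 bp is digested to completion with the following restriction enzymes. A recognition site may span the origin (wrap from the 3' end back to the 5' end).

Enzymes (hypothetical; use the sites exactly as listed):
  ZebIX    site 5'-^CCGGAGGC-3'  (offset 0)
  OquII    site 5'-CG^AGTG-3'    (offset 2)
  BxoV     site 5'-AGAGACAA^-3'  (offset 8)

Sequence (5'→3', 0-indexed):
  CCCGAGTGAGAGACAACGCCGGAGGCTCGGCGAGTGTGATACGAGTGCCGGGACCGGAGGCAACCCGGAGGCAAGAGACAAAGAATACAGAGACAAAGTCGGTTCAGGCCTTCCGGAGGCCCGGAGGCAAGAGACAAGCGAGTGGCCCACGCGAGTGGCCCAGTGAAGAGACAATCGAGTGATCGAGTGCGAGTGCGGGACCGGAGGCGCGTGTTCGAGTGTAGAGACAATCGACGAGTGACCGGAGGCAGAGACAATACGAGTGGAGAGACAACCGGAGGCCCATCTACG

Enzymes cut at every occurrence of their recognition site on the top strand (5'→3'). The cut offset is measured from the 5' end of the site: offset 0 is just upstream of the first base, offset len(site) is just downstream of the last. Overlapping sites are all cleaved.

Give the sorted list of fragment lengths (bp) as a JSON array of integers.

Site scan:
  ZebIX (CCGGAGGC, off=0): starts [18, 53, 64, 112, 120, 200, 241, 274] → cuts [18, 53, 64, 112, 120, 200, 241, 274]
  OquII (CGAGTG, off=2): starts [2, 30, 41, 138, 151, 175, 183, 189, 215, 234, 259] → cuts [4, 32, 43, 140, 153, 177, 185, 191, 217, 236, 261]
  BxoV (AGAGACAA, off=8): starts [8, 73, 88, 129, 166, 222, 249, 266] → cuts [16, 81, 96, 137, 174, 230, 257, 274]

All cut coordinates (distinct, sorted): [4, 16, 18, 32, 43, 53, 64, 81, 96, 112, 120, 137, 140, 153, 174, 177, 185, 191, 200, 217, 230, 236, 241, 257, 261, 274]

Fragments:
  4→16: 12 bp
  16→18: 2 bp
  18→32: 14 bp
  32→43: 11 bp
  43→53: 10 bp
  53→64: 11 bp
  64→81: 17 bp
  81→96: 15 bp
  96→112: 16 bp
  112→120: 8 bp
  120→137: 17 bp
  137→140: 3 bp
  140→153: 13 bp
  153→174: 21 bp
  174→177: 3 bp
  177→185: 8 bp
  185→191: 6 bp
  191→200: 9 bp
  200→217: 17 bp
  217→230: 13 bp
  230→236: 6 bp
  236→241: 5 bp
  241→257: 16 bp
  257→261: 4 bp
  261→274: 13 bp
  274→4 (wrap): 291-274+4 = 21 bp

[2,3,3,4,5,6,6,8,8,9,10,11,11,12,13,13,13,14,15,16,16,17,17,17,21,21]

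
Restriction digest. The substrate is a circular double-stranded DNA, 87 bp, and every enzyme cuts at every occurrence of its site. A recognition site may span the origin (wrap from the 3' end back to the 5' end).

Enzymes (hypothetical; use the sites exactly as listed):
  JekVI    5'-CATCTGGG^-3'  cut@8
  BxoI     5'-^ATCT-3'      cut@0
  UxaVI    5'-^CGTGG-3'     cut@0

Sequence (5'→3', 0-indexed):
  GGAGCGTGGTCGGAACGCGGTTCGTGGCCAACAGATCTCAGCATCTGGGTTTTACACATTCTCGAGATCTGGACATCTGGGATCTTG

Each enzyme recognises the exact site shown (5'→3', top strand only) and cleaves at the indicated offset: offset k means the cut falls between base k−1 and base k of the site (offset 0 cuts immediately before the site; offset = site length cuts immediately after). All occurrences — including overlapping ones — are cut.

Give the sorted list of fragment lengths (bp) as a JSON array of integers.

[7,7,8,8,10,12,17,18]

Per-enzyme occurrences:
  JekVI (CATCTGGG, off=8): starts [41, 73] → cuts [49, 81]
  BxoI (ATCT, off=0): starts [34, 42, 66, 74, 81] → cuts [34, 42, 66, 74, 81]
  UxaVI (CGTGG, off=0): starts [4, 22] → cuts [4, 22]

All cut coordinates (distinct, sorted): [4, 22, 34, 42, 49, 66, 74, 81]

Fragment lengths:
  4→22: 18 bp
  22→34: 12 bp
  34→42: 8 bp
  42→49: 7 bp
  49→66: 17 bp
  66→74: 8 bp
  74→81: 7 bp
  81→4 (wrap): 87-81+4 = 10 bp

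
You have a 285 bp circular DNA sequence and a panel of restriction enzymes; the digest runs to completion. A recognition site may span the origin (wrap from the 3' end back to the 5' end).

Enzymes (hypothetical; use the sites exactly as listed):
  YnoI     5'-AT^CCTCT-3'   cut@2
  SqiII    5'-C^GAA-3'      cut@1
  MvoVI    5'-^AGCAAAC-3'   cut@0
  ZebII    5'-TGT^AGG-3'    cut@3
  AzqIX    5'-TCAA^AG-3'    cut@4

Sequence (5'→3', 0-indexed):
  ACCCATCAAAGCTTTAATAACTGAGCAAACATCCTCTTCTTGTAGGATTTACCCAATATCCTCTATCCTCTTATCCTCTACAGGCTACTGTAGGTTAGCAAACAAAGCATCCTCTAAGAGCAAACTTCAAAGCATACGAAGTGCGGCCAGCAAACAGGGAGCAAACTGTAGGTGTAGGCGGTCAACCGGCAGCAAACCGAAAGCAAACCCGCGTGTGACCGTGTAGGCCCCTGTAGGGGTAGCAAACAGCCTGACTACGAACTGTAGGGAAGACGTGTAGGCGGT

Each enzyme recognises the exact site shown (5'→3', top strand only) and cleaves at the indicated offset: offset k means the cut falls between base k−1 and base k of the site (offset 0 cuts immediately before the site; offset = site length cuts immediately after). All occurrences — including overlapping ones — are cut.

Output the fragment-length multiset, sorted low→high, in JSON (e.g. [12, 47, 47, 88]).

Scan for sites:
  YnoI ATCCTCT/2: at [30, 57, 64, 72, 108] ⇒ [32, 59, 66, 74, 110]
  SqiII CGAA/1: at [136, 197, 257] ⇒ [137, 198, 258]
  MvoVI AGCAAAC/0: at [23, 96, 118, 148, 159, 190, 201, 240] ⇒ [23, 96, 118, 148, 159, 190, 201, 240]
  ZebII TGTAGG/3: at [40, 88, 166, 172, 221, 231, 262, 275] ⇒ [43, 91, 169, 175, 224, 234, 265, 278]
  AzqIX TCAAAG/4: at [5, 126] ⇒ [9, 130]

Pooled cuts: [9, 23, 32, 43, 59, 66, 74, 91, 96, 110, 118, 130, 137, 148, 159, 169, 175, 190, 198, 201, 224, 234, 240, 258, 265, 278]

Fragments:
  9→23: 14 bp
  23→32: 9 bp
  32→43: 11 bp
  43→59: 16 bp
  59→66: 7 bp
  66→74: 8 bp
  74→91: 17 bp
  91→96: 5 bp
  96→110: 14 bp
  110→118: 8 bp
  118→130: 12 bp
  130→137: 7 bp
  137→148: 11 bp
  148→159: 11 bp
  159→169: 10 bp
  169→175: 6 bp
  175→190: 15 bp
  190→198: 8 bp
  198→201: 3 bp
  201→224: 23 bp
  224→234: 10 bp
  234→240: 6 bp
  240→258: 18 bp
  258→265: 7 bp
  265→278: 13 bp
  278→9 (wrap): 285-278+9 = 16 bp

[3,5,6,6,7,7,7,8,8,8,9,10,10,11,11,11,12,13,14,14,15,16,16,17,18,23]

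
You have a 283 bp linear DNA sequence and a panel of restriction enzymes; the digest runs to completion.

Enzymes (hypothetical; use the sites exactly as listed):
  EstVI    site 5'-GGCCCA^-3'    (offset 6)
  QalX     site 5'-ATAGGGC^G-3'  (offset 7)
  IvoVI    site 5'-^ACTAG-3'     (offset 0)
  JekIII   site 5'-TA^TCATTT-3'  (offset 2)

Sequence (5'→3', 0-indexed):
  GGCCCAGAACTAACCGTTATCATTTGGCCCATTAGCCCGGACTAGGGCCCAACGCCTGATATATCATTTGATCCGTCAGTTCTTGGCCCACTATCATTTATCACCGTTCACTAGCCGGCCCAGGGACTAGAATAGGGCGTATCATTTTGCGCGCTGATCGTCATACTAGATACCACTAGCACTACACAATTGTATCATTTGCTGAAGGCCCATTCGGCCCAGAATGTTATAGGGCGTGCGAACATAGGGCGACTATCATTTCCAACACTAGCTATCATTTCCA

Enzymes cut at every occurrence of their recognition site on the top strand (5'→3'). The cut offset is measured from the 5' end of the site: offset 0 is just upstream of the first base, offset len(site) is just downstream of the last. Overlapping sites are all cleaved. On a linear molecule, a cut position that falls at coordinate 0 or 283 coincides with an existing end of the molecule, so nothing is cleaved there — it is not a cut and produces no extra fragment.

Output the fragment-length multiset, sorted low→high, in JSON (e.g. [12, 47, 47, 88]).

Site scan:
  EstVI GGCCCA/6: at [0, 25, 45, 84, 116, 206, 215] ⇒ [6, 31, 51, 90, 122, 212, 221]
  QalX ATAGGGCG/7: at [131, 228, 243] ⇒ [138, 235, 250]
  IvoVI ACTAG/0: at [40, 109, 125, 164, 174, 266] ⇒ [40, 109, 125, 164, 174, 266]
  JekIII TATCATTT/2: at [17, 61, 91, 139, 192, 253, 272] ⇒ [19, 63, 93, 141, 194, 255, 274]

Pooled cuts: [6, 19, 31, 40, 51, 63, 90, 93, 109, 122, 125, 138, 141, 164, 174, 194, 212, 221, 235, 250, 255, 266, 274]

Fragments:
  [0,6): 6 bp
  [6,19): 13 bp
  [19,31): 12 bp
  [31,40): 9 bp
  [40,51): 11 bp
  [51,63): 12 bp
  [63,90): 27 bp
  [90,93): 3 bp
  [93,109): 16 bp
  [109,122): 13 bp
  [122,125): 3 bp
  [125,138): 13 bp
  [138,141): 3 bp
  [141,164): 23 bp
  [164,174): 10 bp
  [174,194): 20 bp
  [194,212): 18 bp
  [212,221): 9 bp
  [221,235): 14 bp
  [235,250): 15 bp
  [250,255): 5 bp
  [255,266): 11 bp
  [266,274): 8 bp
  [274,283): 9 bp

[3,3,3,5,6,8,9,9,9,10,11,11,12,12,13,13,13,14,15,16,18,20,23,27]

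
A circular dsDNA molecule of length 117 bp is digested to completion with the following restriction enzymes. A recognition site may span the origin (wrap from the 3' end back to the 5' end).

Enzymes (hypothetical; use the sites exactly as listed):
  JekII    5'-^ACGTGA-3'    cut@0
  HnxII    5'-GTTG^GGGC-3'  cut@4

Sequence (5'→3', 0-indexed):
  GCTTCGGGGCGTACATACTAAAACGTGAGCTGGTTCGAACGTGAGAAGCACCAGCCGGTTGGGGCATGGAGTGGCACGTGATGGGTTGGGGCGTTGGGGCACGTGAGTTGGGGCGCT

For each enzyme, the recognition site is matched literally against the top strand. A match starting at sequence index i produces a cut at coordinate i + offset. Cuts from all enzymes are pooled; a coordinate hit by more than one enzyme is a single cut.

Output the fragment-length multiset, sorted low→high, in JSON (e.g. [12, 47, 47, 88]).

[4,8,10,13,14,16,23,29]

Scan for sites:
  JekII ACGTGA/0: at [22, 38, 75, 100] ⇒ [22, 38, 75, 100]
  HnxII GTTGGGGC/4: at [57, 84, 92, 106] ⇒ [61, 88, 96, 110]

Pooled cuts: [22, 38, 61, 75, 88, 96, 100, 110]

Fragments:
  22→38: 16 bp
  38→61: 23 bp
  61→75: 14 bp
  75→88: 13 bp
  88→96: 8 bp
  96→100: 4 bp
  100→110: 10 bp
  110→22 (wrap): 117-110+22 = 29 bp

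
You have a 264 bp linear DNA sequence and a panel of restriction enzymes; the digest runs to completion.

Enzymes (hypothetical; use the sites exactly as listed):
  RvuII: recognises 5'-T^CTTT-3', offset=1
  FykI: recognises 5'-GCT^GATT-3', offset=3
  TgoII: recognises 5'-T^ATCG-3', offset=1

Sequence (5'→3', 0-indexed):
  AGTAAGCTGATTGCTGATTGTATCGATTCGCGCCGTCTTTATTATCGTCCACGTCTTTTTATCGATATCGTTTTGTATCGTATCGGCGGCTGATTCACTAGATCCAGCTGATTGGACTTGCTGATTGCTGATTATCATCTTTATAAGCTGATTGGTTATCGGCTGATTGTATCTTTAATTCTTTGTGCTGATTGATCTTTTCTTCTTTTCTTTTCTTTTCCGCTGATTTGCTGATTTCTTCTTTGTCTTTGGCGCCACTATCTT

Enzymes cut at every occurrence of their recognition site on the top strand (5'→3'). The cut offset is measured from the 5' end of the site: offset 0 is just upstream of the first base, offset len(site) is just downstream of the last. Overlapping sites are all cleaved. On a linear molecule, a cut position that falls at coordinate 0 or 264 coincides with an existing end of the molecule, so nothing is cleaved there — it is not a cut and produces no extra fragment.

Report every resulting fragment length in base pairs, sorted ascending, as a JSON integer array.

[5,5,5,6,6,6,6,7,7,7,7,7,8,8,8,8,8,8,8,9,9,10,10,10,11,11,13,15,18,18]

Site scan:
  RvuII TCTTT/1: at [35, 53, 137, 171, 179, 195, 203, 208, 213, 239, 245] ⇒ [36, 54, 138, 172, 180, 196, 204, 209, 214, 240, 246]
  FykI GCTGATT/3: at [5, 12, 88, 106, 119, 126, 146, 161, 186, 221, 229] ⇒ [8, 15, 91, 109, 122, 129, 149, 164, 189, 224, 232]
  TgoII TATCG/1: at [20, 42, 59, 65, 75, 80, 156] ⇒ [21, 43, 60, 66, 76, 81, 157]

All cut coordinates (distinct, sorted): [8, 15, 21, 36, 43, 54, 60, 66, 76, 81, 91, 109, 122, 129, 138, 149, 157, 164, 172, 180, 189, 196, 204, 209, 214, 224, 232, 240, 246]

Fragment lengths:
  [0,8): 8 bp
  [8,15): 7 bp
  [15,21): 6 bp
  [21,36): 15 bp
  [36,43): 7 bp
  [43,54): 11 bp
  [54,60): 6 bp
  [60,66): 6 bp
  [66,76): 10 bp
  [76,81): 5 bp
  [81,91): 10 bp
  [91,109): 18 bp
  [109,122): 13 bp
  [122,129): 7 bp
  [129,138): 9 bp
  [138,149): 11 bp
  [149,157): 8 bp
  [157,164): 7 bp
  [164,172): 8 bp
  [172,180): 8 bp
  [180,189): 9 bp
  [189,196): 7 bp
  [196,204): 8 bp
  [204,209): 5 bp
  [209,214): 5 bp
  [214,224): 10 bp
  [224,232): 8 bp
  [232,240): 8 bp
  [240,246): 6 bp
  [246,264): 18 bp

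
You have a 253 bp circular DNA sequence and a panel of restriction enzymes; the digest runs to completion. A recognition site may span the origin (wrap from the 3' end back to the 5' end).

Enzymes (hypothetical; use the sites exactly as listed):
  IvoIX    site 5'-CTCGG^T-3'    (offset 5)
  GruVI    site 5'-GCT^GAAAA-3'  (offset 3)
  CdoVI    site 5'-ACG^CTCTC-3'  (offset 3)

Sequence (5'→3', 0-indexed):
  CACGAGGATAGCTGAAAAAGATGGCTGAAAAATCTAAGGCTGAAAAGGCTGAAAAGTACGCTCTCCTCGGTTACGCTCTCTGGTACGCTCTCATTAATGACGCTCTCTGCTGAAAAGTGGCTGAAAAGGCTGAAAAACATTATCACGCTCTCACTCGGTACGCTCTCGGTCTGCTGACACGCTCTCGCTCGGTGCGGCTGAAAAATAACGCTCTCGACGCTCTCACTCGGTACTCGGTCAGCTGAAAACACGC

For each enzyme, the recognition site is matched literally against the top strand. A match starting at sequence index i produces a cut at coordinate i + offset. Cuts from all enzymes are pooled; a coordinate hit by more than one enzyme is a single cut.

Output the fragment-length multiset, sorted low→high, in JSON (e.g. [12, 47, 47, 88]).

[4,5,6,7,7,7,9,9,9,9,10,10,11,11,11,11,11,12,12,13,15,15,16,23]

Per-enzyme occurrences:
  IvoIX CTCGGT/5: at [65, 153, 164, 187, 225, 232] ⇒ [70, 158, 169, 192, 230, 237]
  GruVI GCTGAAAA/3: at [10, 23, 38, 47, 108, 119, 128, 196, 240] ⇒ [13, 26, 41, 50, 111, 122, 131, 199, 243]
  CdoVI ACGCTCTC/3: at [57, 72, 84, 99, 144, 159, 178, 207, 216] ⇒ [60, 75, 87, 102, 147, 162, 181, 210, 219]

All cut coordinates (distinct, sorted): [13, 26, 41, 50, 60, 70, 75, 87, 102, 111, 122, 131, 147, 158, 162, 169, 181, 192, 199, 210, 219, 230, 237, 243]

Fragment lengths:
  13→26: 13 bp
  26→41: 15 bp
  41→50: 9 bp
  50→60: 10 bp
  60→70: 10 bp
  70→75: 5 bp
  75→87: 12 bp
  87→102: 15 bp
  102→111: 9 bp
  111→122: 11 bp
  122→131: 9 bp
  131→147: 16 bp
  147→158: 11 bp
  158→162: 4 bp
  162→169: 7 bp
  169→181: 12 bp
  181→192: 11 bp
  192→199: 7 bp
  199→210: 11 bp
  210→219: 9 bp
  219→230: 11 bp
  230→237: 7 bp
  237→243: 6 bp
  243→13 (wrap): 253-243+13 = 23 bp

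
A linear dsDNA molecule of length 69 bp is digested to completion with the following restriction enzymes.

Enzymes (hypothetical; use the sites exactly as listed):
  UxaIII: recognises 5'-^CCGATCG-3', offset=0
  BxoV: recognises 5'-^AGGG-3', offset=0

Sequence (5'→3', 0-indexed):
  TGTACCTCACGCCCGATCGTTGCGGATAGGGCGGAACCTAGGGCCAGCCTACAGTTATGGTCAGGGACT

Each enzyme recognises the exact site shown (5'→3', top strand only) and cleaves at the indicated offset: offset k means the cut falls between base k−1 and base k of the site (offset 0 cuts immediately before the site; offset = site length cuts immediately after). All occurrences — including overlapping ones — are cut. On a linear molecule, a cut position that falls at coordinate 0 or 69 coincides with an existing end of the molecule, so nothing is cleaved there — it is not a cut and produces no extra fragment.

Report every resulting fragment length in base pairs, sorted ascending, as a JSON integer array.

[7,12,12,15,23]

Per-enzyme occurrences:
  UxaIII (CCGATCG, off=0): starts [12] → cuts [12]
  BxoV (AGGG, off=0): starts [27, 39, 62] → cuts [27, 39, 62]

All cut coordinates (distinct, sorted): [12, 27, 39, 62]

Fragments:
  [0,12): 12 bp
  [12,27): 15 bp
  [27,39): 12 bp
  [39,62): 23 bp
  [62,69): 7 bp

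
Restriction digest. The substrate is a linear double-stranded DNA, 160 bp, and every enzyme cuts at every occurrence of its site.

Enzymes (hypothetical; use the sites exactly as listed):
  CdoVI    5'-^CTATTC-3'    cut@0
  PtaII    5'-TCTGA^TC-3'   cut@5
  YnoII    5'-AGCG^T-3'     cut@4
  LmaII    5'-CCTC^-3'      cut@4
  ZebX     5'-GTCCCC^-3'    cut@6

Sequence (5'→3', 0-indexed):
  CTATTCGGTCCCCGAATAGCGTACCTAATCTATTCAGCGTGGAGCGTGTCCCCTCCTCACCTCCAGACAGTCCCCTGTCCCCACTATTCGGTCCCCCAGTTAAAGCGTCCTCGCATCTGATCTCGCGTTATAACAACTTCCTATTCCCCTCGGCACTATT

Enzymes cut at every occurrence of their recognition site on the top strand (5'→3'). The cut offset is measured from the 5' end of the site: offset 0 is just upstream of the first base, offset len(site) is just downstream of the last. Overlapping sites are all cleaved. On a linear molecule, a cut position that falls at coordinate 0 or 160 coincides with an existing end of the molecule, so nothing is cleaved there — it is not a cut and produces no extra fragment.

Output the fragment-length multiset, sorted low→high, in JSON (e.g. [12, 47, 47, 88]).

[1,2,3,5,5,7,7,7,8,8,8,9,10,11,11,12,13,13,20]

Scan for sites:
  CdoVI (CTATTC, off=0): starts [0, 29, 83, 140] → cuts [29, 83, 140] (position 0 is a terminus of the linear molecule — no cut)
  PtaII (TCTGATC, off=5): starts [115] → cuts [120]
  YnoII (AGCGT, off=4): starts [17, 35, 42, 103] → cuts [21, 39, 46, 107]
  LmaII (CCTC, off=4): starts [51, 54, 59, 108, 147] → cuts [55, 58, 63, 112, 151]
  ZebX (GTCCCC, off=6): starts [7, 47, 69, 76, 90] → cuts [13, 53, 75, 82, 96]

All cut coordinates (distinct, sorted): [13, 21, 29, 39, 46, 53, 55, 58, 63, 75, 82, 83, 96, 107, 112, 120, 140, 151]

Fragment lengths:
  [0,13): 13 bp
  [13,21): 8 bp
  [21,29): 8 bp
  [29,39): 10 bp
  [39,46): 7 bp
  [46,53): 7 bp
  [53,55): 2 bp
  [55,58): 3 bp
  [58,63): 5 bp
  [63,75): 12 bp
  [75,82): 7 bp
  [82,83): 1 bp
  [83,96): 13 bp
  [96,107): 11 bp
  [107,112): 5 bp
  [112,120): 8 bp
  [120,140): 20 bp
  [140,151): 11 bp
  [151,160): 9 bp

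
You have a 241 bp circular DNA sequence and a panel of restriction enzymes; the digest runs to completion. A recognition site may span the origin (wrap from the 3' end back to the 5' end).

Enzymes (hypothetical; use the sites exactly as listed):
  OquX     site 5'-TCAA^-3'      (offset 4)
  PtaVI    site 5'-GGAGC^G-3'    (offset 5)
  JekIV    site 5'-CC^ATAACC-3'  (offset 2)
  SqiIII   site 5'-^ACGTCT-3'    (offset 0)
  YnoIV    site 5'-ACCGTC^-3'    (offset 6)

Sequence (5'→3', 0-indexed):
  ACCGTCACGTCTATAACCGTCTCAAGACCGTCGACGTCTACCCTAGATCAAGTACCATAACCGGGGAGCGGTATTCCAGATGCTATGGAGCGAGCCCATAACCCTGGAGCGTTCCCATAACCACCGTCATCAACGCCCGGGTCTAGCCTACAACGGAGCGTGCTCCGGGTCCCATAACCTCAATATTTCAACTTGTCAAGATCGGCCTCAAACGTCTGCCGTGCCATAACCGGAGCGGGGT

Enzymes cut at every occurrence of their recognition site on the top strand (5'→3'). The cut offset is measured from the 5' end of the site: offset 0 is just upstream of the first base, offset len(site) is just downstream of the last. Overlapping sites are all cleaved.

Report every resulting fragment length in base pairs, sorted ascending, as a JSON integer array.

[1,4,5,5,6,6,7,8,8,10,11,11,12,12,13,13,14,14,15,18,22,26]

Site scan:
  OquX (TCAA, off=4): starts [21, 47, 129, 179, 187, 195, 207] → cuts [25, 51, 133, 183, 191, 199, 211]
  PtaVI (GGAGCG, off=5): starts [64, 86, 105, 154, 231] → cuts [69, 91, 110, 159, 236]
  JekIV (CCATAACC, off=2): starts [54, 95, 114, 171, 223] → cuts [56, 97, 116, 173, 225]
  SqiIII (ACGTCT, off=0): starts [6, 33, 211] → cuts [6, 33, 211]
  YnoIV (ACCGTC, off=6): starts [0, 15, 26, 122] → cuts [6, 21, 32, 128]

All cut coordinates (distinct, sorted): [6, 21, 25, 32, 33, 51, 56, 69, 91, 97, 110, 116, 128, 133, 159, 173, 183, 191, 199, 211, 225, 236]

Fragment lengths:
  6→21: 15 bp
  21→25: 4 bp
  25→32: 7 bp
  32→33: 1 bp
  33→51: 18 bp
  51→56: 5 bp
  56→69: 13 bp
  69→91: 22 bp
  91→97: 6 bp
  97→110: 13 bp
  110→116: 6 bp
  116→128: 12 bp
  128→133: 5 bp
  133→159: 26 bp
  159→173: 14 bp
  173→183: 10 bp
  183→191: 8 bp
  191→199: 8 bp
  199→211: 12 bp
  211→225: 14 bp
  225→236: 11 bp
  236→6 (wrap): 241-236+6 = 11 bp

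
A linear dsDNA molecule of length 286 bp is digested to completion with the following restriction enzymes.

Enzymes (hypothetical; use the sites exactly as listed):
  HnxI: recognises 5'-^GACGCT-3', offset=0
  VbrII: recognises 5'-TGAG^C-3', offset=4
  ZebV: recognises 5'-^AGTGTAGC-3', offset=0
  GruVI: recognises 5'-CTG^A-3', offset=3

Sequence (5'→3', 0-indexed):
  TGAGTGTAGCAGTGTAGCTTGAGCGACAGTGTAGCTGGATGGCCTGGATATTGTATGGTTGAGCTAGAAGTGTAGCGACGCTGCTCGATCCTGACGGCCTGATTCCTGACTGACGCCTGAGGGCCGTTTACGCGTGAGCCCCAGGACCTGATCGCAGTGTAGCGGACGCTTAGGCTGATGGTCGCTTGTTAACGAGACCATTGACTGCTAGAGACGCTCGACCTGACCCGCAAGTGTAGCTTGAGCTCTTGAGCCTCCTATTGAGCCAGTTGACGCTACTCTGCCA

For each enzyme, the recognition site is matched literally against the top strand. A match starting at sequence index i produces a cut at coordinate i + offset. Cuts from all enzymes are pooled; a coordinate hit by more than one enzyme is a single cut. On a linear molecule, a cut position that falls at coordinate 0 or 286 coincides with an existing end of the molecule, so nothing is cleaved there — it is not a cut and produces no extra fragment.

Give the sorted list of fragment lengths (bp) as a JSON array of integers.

[2,4,4,5,5,6,7,7,7,8,8,8,8,9,12,12,13,13,13,13,15,17,19,35,36]

Scan for sites:
  HnxI (GACGCT, off=0): starts [76, 164, 212, 271] → cuts [76, 164, 212, 271]
  VbrII (TGAGC, off=4): starts [19, 59, 134, 241, 249, 261] → cuts [23, 63, 138, 245, 253, 265]
  ZebV (AGTGTAGC, off=0): starts [2, 10, 27, 68, 155, 232] → cuts [2, 10, 27, 68, 155, 232]
  GruVI (CTGA, off=3): starts [90, 98, 105, 109, 116, 147, 174, 222] → cuts [93, 101, 108, 112, 119, 150, 177, 225]

Pooled cuts: [2, 10, 23, 27, 63, 68, 76, 93, 101, 108, 112, 119, 138, 150, 155, 164, 177, 212, 225, 232, 245, 253, 265, 271]

Fragments:
  [0,2): 2 bp
  [2,10): 8 bp
  [10,23): 13 bp
  [23,27): 4 bp
  [27,63): 36 bp
  [63,68): 5 bp
  [68,76): 8 bp
  [76,93): 17 bp
  [93,101): 8 bp
  [101,108): 7 bp
  [108,112): 4 bp
  [112,119): 7 bp
  [119,138): 19 bp
  [138,150): 12 bp
  [150,155): 5 bp
  [155,164): 9 bp
  [164,177): 13 bp
  [177,212): 35 bp
  [212,225): 13 bp
  [225,232): 7 bp
  [232,245): 13 bp
  [245,253): 8 bp
  [253,265): 12 bp
  [265,271): 6 bp
  [271,286): 15 bp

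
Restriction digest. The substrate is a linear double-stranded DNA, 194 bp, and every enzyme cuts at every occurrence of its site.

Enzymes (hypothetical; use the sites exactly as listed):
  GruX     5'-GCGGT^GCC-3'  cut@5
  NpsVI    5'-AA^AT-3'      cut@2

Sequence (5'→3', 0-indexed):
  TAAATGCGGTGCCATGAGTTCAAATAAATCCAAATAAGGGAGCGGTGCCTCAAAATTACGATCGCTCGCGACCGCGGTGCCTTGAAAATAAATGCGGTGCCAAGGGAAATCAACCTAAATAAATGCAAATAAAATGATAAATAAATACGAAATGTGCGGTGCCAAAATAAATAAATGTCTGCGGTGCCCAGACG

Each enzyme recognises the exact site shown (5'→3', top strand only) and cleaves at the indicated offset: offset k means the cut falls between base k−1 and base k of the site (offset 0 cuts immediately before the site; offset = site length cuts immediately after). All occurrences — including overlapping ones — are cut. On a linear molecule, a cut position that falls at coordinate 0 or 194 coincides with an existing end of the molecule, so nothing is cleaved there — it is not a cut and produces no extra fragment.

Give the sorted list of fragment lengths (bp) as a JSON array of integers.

Scan for sites:
  GruX GCGGTGCC/5: at [5, 41, 73, 93, 155, 180] ⇒ [10, 46, 78, 98, 160, 185]
  NpsVI AAAT/2: at [1, 21, 25, 31, 52, 85, 89, 106, 116, 120, 126, 131, 138, 142, 149, 164, 168, 172] ⇒ [3, 23, 27, 33, 54, 87, 91, 108, 118, 122, 128, 133, 140, 144, 151, 166, 170, 174]

Pooled cuts: [3, 10, 23, 27, 33, 46, 54, 78, 87, 91, 98, 108, 118, 122, 128, 133, 140, 144, 151, 160, 166, 170, 174, 185]

Fragment lengths:
  [0,3): 3 bp
  [3,10): 7 bp
  [10,23): 13 bp
  [23,27): 4 bp
  [27,33): 6 bp
  [33,46): 13 bp
  [46,54): 8 bp
  [54,78): 24 bp
  [78,87): 9 bp
  [87,91): 4 bp
  [91,98): 7 bp
  [98,108): 10 bp
  [108,118): 10 bp
  [118,122): 4 bp
  [122,128): 6 bp
  [128,133): 5 bp
  [133,140): 7 bp
  [140,144): 4 bp
  [144,151): 7 bp
  [151,160): 9 bp
  [160,166): 6 bp
  [166,170): 4 bp
  [170,174): 4 bp
  [174,185): 11 bp
  [185,194): 9 bp

[3,4,4,4,4,4,4,5,6,6,6,7,7,7,7,8,9,9,9,10,10,11,13,13,24]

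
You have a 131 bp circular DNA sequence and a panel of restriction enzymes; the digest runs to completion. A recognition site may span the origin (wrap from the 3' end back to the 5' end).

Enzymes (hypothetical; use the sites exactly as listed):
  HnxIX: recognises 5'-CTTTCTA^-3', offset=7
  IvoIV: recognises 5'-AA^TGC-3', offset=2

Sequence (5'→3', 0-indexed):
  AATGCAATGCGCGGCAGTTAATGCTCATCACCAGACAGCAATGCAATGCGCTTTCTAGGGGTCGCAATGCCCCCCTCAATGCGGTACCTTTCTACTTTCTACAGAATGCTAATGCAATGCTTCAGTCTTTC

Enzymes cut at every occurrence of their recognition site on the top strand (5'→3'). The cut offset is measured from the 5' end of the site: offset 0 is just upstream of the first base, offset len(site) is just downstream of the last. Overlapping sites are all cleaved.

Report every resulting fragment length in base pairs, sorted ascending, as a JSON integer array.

Per-enzyme occurrences:
  HnxIX CTTTCTA/7: at [50, 87, 94] ⇒ [57, 94, 101]
  IvoIV AATGC/2: at [0, 5, 19, 39, 44, 65, 77, 104, 110, 115] ⇒ [2, 7, 21, 41, 46, 67, 79, 106, 112, 117]

All cut coordinates (distinct, sorted): [2, 7, 21, 41, 46, 57, 67, 79, 94, 101, 106, 112, 117]

Fragments:
  2→7: 5 bp
  7→21: 14 bp
  21→41: 20 bp
  41→46: 5 bp
  46→57: 11 bp
  57→67: 10 bp
  67→79: 12 bp
  79→94: 15 bp
  94→101: 7 bp
  101→106: 5 bp
  106→112: 6 bp
  112→117: 5 bp
  117→2 (wrap): 131-117+2 = 16 bp

[5,5,5,5,6,7,10,11,12,14,15,16,20]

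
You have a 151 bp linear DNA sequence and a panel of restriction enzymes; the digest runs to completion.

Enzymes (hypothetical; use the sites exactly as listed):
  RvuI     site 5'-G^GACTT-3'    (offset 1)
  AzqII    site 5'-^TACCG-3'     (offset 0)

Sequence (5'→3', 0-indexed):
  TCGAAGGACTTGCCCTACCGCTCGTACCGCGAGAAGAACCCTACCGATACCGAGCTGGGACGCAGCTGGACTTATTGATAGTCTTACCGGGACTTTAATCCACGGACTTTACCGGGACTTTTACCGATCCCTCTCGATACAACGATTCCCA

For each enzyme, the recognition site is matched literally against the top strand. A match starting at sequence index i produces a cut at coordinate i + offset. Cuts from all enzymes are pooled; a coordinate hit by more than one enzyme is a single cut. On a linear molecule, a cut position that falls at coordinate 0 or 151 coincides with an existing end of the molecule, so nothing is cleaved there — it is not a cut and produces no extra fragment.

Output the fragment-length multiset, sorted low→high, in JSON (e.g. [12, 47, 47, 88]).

[5,6,6,6,6,6,9,9,14,16,17,21,30]

Site scan:
  RvuI GGACTT/1: at [5, 67, 89, 103, 114] ⇒ [6, 68, 90, 104, 115]
  AzqII TACCG/0: at [15, 24, 41, 47, 84, 109, 121] ⇒ [15, 24, 41, 47, 84, 109, 121]

Pooled cuts: [6, 15, 24, 41, 47, 68, 84, 90, 104, 109, 115, 121]

Fragment lengths:
  [0,6): 6 bp
  [6,15): 9 bp
  [15,24): 9 bp
  [24,41): 17 bp
  [41,47): 6 bp
  [47,68): 21 bp
  [68,84): 16 bp
  [84,90): 6 bp
  [90,104): 14 bp
  [104,109): 5 bp
  [109,115): 6 bp
  [115,121): 6 bp
  [121,151): 30 bp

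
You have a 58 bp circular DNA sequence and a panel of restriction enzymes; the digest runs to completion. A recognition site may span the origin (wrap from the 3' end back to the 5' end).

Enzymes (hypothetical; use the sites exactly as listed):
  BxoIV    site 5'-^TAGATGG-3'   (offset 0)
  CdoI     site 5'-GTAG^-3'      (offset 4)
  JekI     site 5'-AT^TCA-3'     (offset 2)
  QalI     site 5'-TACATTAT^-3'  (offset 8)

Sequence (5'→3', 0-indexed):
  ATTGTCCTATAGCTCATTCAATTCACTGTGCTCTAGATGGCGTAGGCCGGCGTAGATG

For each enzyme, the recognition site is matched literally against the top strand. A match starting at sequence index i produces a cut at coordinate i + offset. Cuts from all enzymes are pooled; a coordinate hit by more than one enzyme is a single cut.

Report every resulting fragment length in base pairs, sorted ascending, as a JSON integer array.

Scan for sites:
  BxoIV (TAGATGG, off=0): starts [33] → cuts [33]
  CdoI (GTAG, off=4): starts [41, 51] → cuts [45, 55]
  JekI (ATTCA, off=2): starts [15, 20] → cuts [17, 22]
  QalI (TACATTAT, off=8): no sites

All cut coordinates (distinct, sorted): [17, 22, 33, 45, 55]

Fragment lengths:
  17→22: 5 bp
  22→33: 11 bp
  33→45: 12 bp
  45→55: 10 bp
  55→17 (wrap): 58-55+17 = 20 bp

[5,10,11,12,20]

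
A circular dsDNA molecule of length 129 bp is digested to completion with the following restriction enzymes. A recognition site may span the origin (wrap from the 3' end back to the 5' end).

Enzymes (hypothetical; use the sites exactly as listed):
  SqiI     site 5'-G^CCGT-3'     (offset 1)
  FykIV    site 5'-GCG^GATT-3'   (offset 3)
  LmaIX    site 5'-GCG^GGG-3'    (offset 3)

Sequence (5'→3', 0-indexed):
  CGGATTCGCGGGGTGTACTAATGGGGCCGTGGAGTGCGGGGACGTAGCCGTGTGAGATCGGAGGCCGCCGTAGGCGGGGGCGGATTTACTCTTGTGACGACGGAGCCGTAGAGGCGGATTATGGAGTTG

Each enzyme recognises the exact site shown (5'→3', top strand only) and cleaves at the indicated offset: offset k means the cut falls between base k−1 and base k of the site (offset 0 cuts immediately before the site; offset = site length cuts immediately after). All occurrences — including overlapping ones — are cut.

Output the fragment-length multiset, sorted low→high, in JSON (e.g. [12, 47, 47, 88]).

[6,8,9,9,11,12,15,16,20,23]

Per-enzyme occurrences:
  SqiI GCCGT/1: at [25, 46, 66, 104] ⇒ [26, 47, 67, 105]
  FykIV GCGGATT/3: at [79, 113, 128] ⇒ [2, 82, 116]
  LmaIX GCGGGG/3: at [7, 35, 73] ⇒ [10, 38, 76]

Pooled cuts: [2, 10, 26, 38, 47, 67, 76, 82, 105, 116]

Fragments:
  2→10: 8 bp
  10→26: 16 bp
  26→38: 12 bp
  38→47: 9 bp
  47→67: 20 bp
  67→76: 9 bp
  76→82: 6 bp
  82→105: 23 bp
  105→116: 11 bp
  116→2 (wrap): 129-116+2 = 15 bp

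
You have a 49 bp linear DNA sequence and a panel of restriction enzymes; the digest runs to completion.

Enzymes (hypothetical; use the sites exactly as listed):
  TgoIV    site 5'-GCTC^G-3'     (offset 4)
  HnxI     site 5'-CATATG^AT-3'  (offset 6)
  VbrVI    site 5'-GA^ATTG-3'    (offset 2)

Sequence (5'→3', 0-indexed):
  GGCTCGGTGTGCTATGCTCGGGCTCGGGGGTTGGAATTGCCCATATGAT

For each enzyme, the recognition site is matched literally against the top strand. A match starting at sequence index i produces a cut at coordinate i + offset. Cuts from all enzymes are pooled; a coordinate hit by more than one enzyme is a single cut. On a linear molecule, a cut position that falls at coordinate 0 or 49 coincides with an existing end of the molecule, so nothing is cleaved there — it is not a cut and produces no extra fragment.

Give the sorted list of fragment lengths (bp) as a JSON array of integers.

Per-enzyme occurrences:
  TgoIV GCTCG/4: at [1, 15, 21] ⇒ [5, 19, 25]
  HnxI CATATGAT/6: at [41] ⇒ [47]
  VbrVI GAATTG/2: at [33] ⇒ [35]

All cut coordinates (distinct, sorted): [5, 19, 25, 35, 47]

Fragments:
  [0,5): 5 bp
  [5,19): 14 bp
  [19,25): 6 bp
  [25,35): 10 bp
  [35,47): 12 bp
  [47,49): 2 bp

[2,5,6,10,12,14]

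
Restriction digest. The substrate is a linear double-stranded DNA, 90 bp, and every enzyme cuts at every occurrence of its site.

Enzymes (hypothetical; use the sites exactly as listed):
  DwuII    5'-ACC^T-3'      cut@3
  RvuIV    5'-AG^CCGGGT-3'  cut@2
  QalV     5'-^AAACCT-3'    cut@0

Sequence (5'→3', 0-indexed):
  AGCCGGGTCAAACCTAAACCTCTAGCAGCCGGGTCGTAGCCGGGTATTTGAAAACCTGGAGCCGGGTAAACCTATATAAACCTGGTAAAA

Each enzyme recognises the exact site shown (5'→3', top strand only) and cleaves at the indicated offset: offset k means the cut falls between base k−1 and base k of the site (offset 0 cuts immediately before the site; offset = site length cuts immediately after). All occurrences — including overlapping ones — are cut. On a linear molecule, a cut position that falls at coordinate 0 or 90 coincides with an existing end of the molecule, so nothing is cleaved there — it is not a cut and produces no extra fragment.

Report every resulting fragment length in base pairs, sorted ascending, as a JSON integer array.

Per-enzyme occurrences:
  DwuII (ACCT, off=3): starts [11, 17, 53, 69, 79] → cuts [14, 20, 56, 72, 82]
  RvuIV (AGCCGGGT, off=2): starts [0, 26, 37, 59] → cuts [2, 28, 39, 61]
  QalV (AAACCT, off=0): starts [9, 15, 51, 67, 77] → cuts [9, 15, 51, 67, 77]

All cut coordinates (distinct, sorted): [2, 9, 14, 15, 20, 28, 39, 51, 56, 61, 67, 72, 77, 82]

Fragments:
  [0,2): 2 bp
  [2,9): 7 bp
  [9,14): 5 bp
  [14,15): 1 bp
  [15,20): 5 bp
  [20,28): 8 bp
  [28,39): 11 bp
  [39,51): 12 bp
  [51,56): 5 bp
  [56,61): 5 bp
  [61,67): 6 bp
  [67,72): 5 bp
  [72,77): 5 bp
  [77,82): 5 bp
  [82,90): 8 bp

[1,2,5,5,5,5,5,5,5,6,7,8,8,11,12]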